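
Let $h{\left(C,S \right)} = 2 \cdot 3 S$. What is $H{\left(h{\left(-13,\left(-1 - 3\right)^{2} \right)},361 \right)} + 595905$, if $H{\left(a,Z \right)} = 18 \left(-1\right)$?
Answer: $595887$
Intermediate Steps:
$h{\left(C,S \right)} = 6 S$
$H{\left(a,Z \right)} = -18$
$H{\left(h{\left(-13,\left(-1 - 3\right)^{2} \right)},361 \right)} + 595905 = -18 + 595905 = 595887$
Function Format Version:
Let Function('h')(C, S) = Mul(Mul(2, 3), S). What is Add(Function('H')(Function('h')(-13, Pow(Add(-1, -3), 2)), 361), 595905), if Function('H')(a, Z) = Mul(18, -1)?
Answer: 595887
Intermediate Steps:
Function('h')(C, S) = Mul(6, S)
Function('H')(a, Z) = -18
Add(Function('H')(Function('h')(-13, Pow(Add(-1, -3), 2)), 361), 595905) = Add(-18, 595905) = 595887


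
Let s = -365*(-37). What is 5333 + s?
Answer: 18838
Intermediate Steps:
s = 13505
5333 + s = 5333 + 13505 = 18838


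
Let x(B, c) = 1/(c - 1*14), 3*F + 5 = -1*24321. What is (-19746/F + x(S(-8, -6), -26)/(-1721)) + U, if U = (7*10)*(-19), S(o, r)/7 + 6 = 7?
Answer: -1111571239477/837300920 ≈ -1327.6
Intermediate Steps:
F = -24326/3 (F = -5/3 + (-1*24321)/3 = -5/3 + (1/3)*(-24321) = -5/3 - 8107 = -24326/3 ≈ -8108.7)
S(o, r) = 7 (S(o, r) = -42 + 7*7 = -42 + 49 = 7)
x(B, c) = 1/(-14 + c) (x(B, c) = 1/(c - 14) = 1/(-14 + c))
U = -1330 (U = 70*(-19) = -1330)
(-19746/F + x(S(-8, -6), -26)/(-1721)) + U = (-19746/(-24326/3) + 1/(-14 - 26*(-1721))) - 1330 = (-19746*(-3/24326) - 1/1721/(-40)) - 1330 = (29619/12163 - 1/40*(-1/1721)) - 1330 = (29619/12163 + 1/68840) - 1330 = 2038984123/837300920 - 1330 = -1111571239477/837300920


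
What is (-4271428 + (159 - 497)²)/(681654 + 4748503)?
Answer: -4157184/5430157 ≈ -0.76557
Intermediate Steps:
(-4271428 + (159 - 497)²)/(681654 + 4748503) = (-4271428 + (-338)²)/5430157 = (-4271428 + 114244)*(1/5430157) = -4157184*1/5430157 = -4157184/5430157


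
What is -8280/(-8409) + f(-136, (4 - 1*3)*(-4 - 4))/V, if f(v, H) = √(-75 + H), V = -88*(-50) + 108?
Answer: 2760/2803 + I*√83/4508 ≈ 0.98466 + 0.0020209*I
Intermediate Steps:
V = 4508 (V = 4400 + 108 = 4508)
-8280/(-8409) + f(-136, (4 - 1*3)*(-4 - 4))/V = -8280/(-8409) + √(-75 + (4 - 1*3)*(-4 - 4))/4508 = -8280*(-1/8409) + √(-75 + (4 - 3)*(-8))*(1/4508) = 2760/2803 + √(-75 + 1*(-8))*(1/4508) = 2760/2803 + √(-75 - 8)*(1/4508) = 2760/2803 + √(-83)*(1/4508) = 2760/2803 + (I*√83)*(1/4508) = 2760/2803 + I*√83/4508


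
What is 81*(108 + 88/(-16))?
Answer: 16605/2 ≈ 8302.5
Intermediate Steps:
81*(108 + 88/(-16)) = 81*(108 + 88*(-1/16)) = 81*(108 - 11/2) = 81*(205/2) = 16605/2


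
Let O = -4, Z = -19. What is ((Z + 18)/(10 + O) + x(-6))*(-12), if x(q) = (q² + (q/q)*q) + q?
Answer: -286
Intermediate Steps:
x(q) = q² + 2*q (x(q) = (q² + 1*q) + q = (q² + q) + q = (q + q²) + q = q² + 2*q)
((Z + 18)/(10 + O) + x(-6))*(-12) = ((-19 + 18)/(10 - 4) - 6*(2 - 6))*(-12) = (-1/6 - 6*(-4))*(-12) = (-1*⅙ + 24)*(-12) = (-⅙ + 24)*(-12) = (143/6)*(-12) = -286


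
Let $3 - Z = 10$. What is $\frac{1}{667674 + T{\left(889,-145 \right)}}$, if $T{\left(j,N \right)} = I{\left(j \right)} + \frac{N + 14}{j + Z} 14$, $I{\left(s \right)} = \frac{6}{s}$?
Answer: $\frac{1143}{763149013} \approx 1.4977 \cdot 10^{-6}$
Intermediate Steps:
$Z = -7$ ($Z = 3 - 10 = -7$)
$T{\left(j,N \right)} = \frac{6}{j} + \frac{14 \left(14 + N\right)}{-7 + j}$ ($T{\left(j,N \right)} = \frac{6}{j} + \frac{N + 14}{j - 7} \cdot 14 = \frac{6}{j} + \frac{14 + N}{-7 + j} 14 = \frac{6}{j} + \frac{14 \left(14 + N\right)}{-7 + j}$)
$\frac{1}{667674 + T{\left(889,-145 \right)}} = \frac{1}{667674 + \frac{2 \left(-21 + 889 \left(101 + 7 \left(-145\right)\right)\right)}{889 \left(-7 + 889\right)}} = \frac{1}{667674 + 2 \cdot \frac{1}{889} \cdot \frac{1}{882} \left(-21 + 889 \left(101 - 1015\right)\right)} = \frac{1}{667674 + 2 \cdot \frac{1}{889} \cdot \frac{1}{882} \left(-21 + 889 \left(-914\right)\right)} = \frac{1}{667674 + 2 \cdot \frac{1}{889} \cdot \frac{1}{882} \left(-21 - 812546\right)} = \frac{1}{667674 + 2 \cdot \frac{1}{889} \cdot \frac{1}{882} \left(-812567\right)} = \frac{1}{667674 - \frac{2369}{1143}} = \frac{1}{\frac{763149013}{1143}} = \frac{1143}{763149013}$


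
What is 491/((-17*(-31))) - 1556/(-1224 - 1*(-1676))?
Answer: -149520/59551 ≈ -2.5108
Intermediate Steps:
491/((-17*(-31))) - 1556/(-1224 - 1*(-1676)) = 491/527 - 1556/(-1224 + 1676) = 491*(1/527) - 1556/452 = 491/527 - 1556*1/452 = 491/527 - 389/113 = -149520/59551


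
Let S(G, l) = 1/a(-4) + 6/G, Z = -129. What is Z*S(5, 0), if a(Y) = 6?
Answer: -1763/10 ≈ -176.30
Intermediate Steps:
S(G, l) = ⅙ + 6/G (S(G, l) = 1/6 + 6/G = 1*(⅙) + 6/G = ⅙ + 6/G)
Z*S(5, 0) = -43*(36 + 5)/(2*5) = -43*41/(2*5) = -129*41/30 = -1763/10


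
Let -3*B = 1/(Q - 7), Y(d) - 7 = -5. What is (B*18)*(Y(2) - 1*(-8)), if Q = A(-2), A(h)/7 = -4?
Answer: 12/7 ≈ 1.7143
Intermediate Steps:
A(h) = -28 (A(h) = 7*(-4) = -28)
Y(d) = 2 (Y(d) = 7 - 5 = 2)
Q = -28
B = 1/105 (B = -1/(3*(-28 - 7)) = -⅓/(-35) = -⅓*(-1/35) = 1/105 ≈ 0.0095238)
(B*18)*(Y(2) - 1*(-8)) = ((1/105)*18)*(2 - 1*(-8)) = 6*(2 + 8)/35 = (6/35)*10 = 12/7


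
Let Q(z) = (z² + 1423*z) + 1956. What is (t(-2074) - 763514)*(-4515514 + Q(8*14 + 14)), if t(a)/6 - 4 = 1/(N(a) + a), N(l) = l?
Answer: 3419033597643496/1037 ≈ 3.2970e+12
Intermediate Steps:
t(a) = 24 + 3/a (t(a) = 24 + 6/(a + a) = 24 + 6/((2*a)) = 24 + 6*(1/(2*a)) = 24 + 3/a)
Q(z) = 1956 + z² + 1423*z
(t(-2074) - 763514)*(-4515514 + Q(8*14 + 14)) = ((24 + 3/(-2074)) - 763514)*(-4515514 + (1956 + (8*14 + 14)² + 1423*(8*14 + 14))) = ((24 + 3*(-1/2074)) - 763514)*(-4515514 + (1956 + (112 + 14)² + 1423*(112 + 14))) = ((24 - 3/2074) - 763514)*(-4515514 + (1956 + 126² + 1423*126)) = (49773/2074 - 763514)*(-4515514 + (1956 + 15876 + 179298)) = -1583478263*(-4515514 + 197130)/2074 = -1583478263/2074*(-4318384) = 3419033597643496/1037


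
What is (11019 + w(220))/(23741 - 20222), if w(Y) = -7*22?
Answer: 10865/3519 ≈ 3.0875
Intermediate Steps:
w(Y) = -154
(11019 + w(220))/(23741 - 20222) = (11019 - 154)/(23741 - 20222) = 10865/3519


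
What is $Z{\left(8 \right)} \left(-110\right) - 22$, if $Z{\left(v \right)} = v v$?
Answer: $-7062$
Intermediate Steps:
$Z{\left(v \right)} = v^{2}$
$Z{\left(8 \right)} \left(-110\right) - 22 = 8^{2} \left(-110\right) - 22 = 64 \left(-110\right) - 22 = -7040 - 22 = -7062$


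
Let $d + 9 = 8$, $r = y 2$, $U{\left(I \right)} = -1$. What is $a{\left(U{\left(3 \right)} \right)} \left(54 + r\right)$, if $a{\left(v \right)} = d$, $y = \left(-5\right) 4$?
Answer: $-14$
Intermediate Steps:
$y = -20$
$r = -40$ ($r = \left(-20\right) 2 = -40$)
$d = -1$ ($d = -9 + 8 = -1$)
$a{\left(v \right)} = -1$
$a{\left(U{\left(3 \right)} \right)} \left(54 + r\right) = - (54 - 40) = \left(-1\right) 14 = -14$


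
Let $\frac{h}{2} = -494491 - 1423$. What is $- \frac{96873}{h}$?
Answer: $\frac{96873}{991828} \approx 0.097671$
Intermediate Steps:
$h = -991828$ ($h = 2 \left(-494491 - 1423\right) = 2 \left(-495914\right) = -991828$)
$- \frac{96873}{h} = - \frac{96873}{-991828} = \left(-96873\right) \left(- \frac{1}{991828}\right) = \frac{96873}{991828}$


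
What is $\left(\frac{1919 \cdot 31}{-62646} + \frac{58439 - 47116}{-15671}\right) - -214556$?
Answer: $\frac{210633447490319}{981725466} \approx 2.1455 \cdot 10^{5}$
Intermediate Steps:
$\left(\frac{1919 \cdot 31}{-62646} + \frac{58439 - 47116}{-15671}\right) - -214556 = \left(59489 \left(- \frac{1}{62646}\right) + 11323 \left(- \frac{1}{15671}\right)\right) + 214556 = \left(- \frac{59489}{62646} - \frac{11323}{15671}\right) + 214556 = - \frac{1641592777}{981725466} + 214556 = \frac{210633447490319}{981725466}$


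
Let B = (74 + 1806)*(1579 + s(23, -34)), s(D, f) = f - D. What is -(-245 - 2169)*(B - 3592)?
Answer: 6898651952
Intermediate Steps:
B = 2861360 (B = (74 + 1806)*(1579 + (-34 - 1*23)) = 1880*(1579 + (-34 - 23)) = 1880*(1579 - 57) = 1880*1522 = 2861360)
-(-245 - 2169)*(B - 3592) = -(-245 - 2169)*(2861360 - 3592) = -(-2414)*2857768 = -1*(-6898651952) = 6898651952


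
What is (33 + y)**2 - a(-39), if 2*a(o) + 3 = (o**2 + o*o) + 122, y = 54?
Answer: 11977/2 ≈ 5988.5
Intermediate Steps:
a(o) = 119/2 + o**2 (a(o) = -3/2 + ((o**2 + o*o) + 122)/2 = -3/2 + ((o**2 + o**2) + 122)/2 = -3/2 + (2*o**2 + 122)/2 = -3/2 + (122 + 2*o**2)/2 = -3/2 + (61 + o**2) = 119/2 + o**2)
(33 + y)**2 - a(-39) = (33 + 54)**2 - (119/2 + (-39)**2) = 87**2 - (119/2 + 1521) = 7569 - 1*3161/2 = 7569 - 3161/2 = 11977/2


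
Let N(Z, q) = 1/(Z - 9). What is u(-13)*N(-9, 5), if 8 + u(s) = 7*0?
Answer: 4/9 ≈ 0.44444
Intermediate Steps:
N(Z, q) = 1/(-9 + Z)
u(s) = -8 (u(s) = -8 + 7*0 = -8 + 0 = -8)
u(-13)*N(-9, 5) = -8/(-9 - 9) = -8/(-18) = -8*(-1/18) = 4/9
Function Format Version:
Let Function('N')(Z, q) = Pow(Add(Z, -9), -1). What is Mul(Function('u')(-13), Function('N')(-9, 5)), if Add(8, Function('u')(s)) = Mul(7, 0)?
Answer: Rational(4, 9) ≈ 0.44444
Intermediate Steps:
Function('N')(Z, q) = Pow(Add(-9, Z), -1)
Function('u')(s) = -8 (Function('u')(s) = Add(-8, Mul(7, 0)) = Add(-8, 0) = -8)
Mul(Function('u')(-13), Function('N')(-9, 5)) = Mul(-8, Pow(Add(-9, -9), -1)) = Mul(-8, Pow(-18, -1)) = Mul(-8, Rational(-1, 18)) = Rational(4, 9)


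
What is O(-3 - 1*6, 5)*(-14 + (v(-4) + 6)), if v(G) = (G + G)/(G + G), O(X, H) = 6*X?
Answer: 378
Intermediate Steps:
v(G) = 1 (v(G) = (2*G)/((2*G)) = (2*G)*(1/(2*G)) = 1)
O(-3 - 1*6, 5)*(-14 + (v(-4) + 6)) = (6*(-3 - 1*6))*(-14 + (1 + 6)) = (6*(-3 - 6))*(-14 + 7) = (6*(-9))*(-7) = -54*(-7) = 378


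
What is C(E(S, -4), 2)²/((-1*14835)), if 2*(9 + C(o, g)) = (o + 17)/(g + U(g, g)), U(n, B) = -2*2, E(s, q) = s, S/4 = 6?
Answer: -5929/237360 ≈ -0.024979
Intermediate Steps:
S = 24 (S = 4*6 = 24)
U(n, B) = -4
C(o, g) = -9 + (17 + o)/(2*(-4 + g)) (C(o, g) = -9 + ((o + 17)/(g - 4))/2 = -9 + ((17 + o)/(-4 + g))/2 = -9 + (17 + o)/(2*(-4 + g)))
C(E(S, -4), 2)²/((-1*14835)) = ((89 + 24 - 18*2)/(2*(-4 + 2)))²/((-1*14835)) = ((½)*(89 + 24 - 36)/(-2))²/(-14835) = ((½)*(-½)*77)²*(-1/14835) = (-77/4)²*(-1/14835) = (5929/16)*(-1/14835) = -5929/237360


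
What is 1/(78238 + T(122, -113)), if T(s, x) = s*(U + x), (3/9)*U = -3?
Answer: 1/63354 ≈ 1.5784e-5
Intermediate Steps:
U = -9 (U = 3*(-3) = -9)
T(s, x) = s*(-9 + x)
1/(78238 + T(122, -113)) = 1/(78238 + 122*(-9 - 113)) = 1/(78238 + 122*(-122)) = 1/(78238 - 14884) = 1/63354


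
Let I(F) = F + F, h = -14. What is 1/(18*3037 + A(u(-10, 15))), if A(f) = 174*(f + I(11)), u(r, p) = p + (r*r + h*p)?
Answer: 1/41964 ≈ 2.3830e-5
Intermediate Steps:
I(F) = 2*F
u(r, p) = r² - 13*p (u(r, p) = p + (r*r - 14*p) = p + (r² - 14*p) = r² - 13*p)
A(f) = 3828 + 174*f (A(f) = 174*(f + 2*11) = 174*(f + 22) = 174*(22 + f) = 3828 + 174*f)
1/(18*3037 + A(u(-10, 15))) = 1/(18*3037 + (3828 + 174*((-10)² - 13*15))) = 1/(54666 + (3828 + 174*(100 - 195))) = 1/(54666 + (3828 + 174*(-95))) = 1/(54666 + (3828 - 16530)) = 1/(54666 - 12702) = 1/41964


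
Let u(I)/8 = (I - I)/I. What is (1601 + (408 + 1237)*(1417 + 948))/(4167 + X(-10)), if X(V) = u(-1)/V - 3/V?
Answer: 12973420/13891 ≈ 933.94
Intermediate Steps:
u(I) = 0 (u(I) = 8*((I - I)/I) = 8*(0/I) = 8*0 = 0)
X(V) = -3/V (X(V) = 0/V - 3/V = 0 - 3/V = -3/V)
(1601 + (408 + 1237)*(1417 + 948))/(4167 + X(-10)) = (1601 + (408 + 1237)*(1417 + 948))/(4167 - 3/(-10)) = (1601 + 1645*2365)/(4167 - 3*(-⅒)) = (1601 + 3890425)/(4167 + 3/10) = 3892026/(41673/10) = 3892026*(10/41673) = 12973420/13891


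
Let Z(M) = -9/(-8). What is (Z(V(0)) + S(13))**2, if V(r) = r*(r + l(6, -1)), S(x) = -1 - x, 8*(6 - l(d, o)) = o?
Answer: 10609/64 ≈ 165.77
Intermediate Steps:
l(d, o) = 6 - o/8
V(r) = r*(49/8 + r) (V(r) = r*(r + (6 - 1/8*(-1))) = r*(r + (6 + 1/8)) = r*(r + 49/8) = r*(49/8 + r))
Z(M) = 9/8 (Z(M) = -9*(-1/8) = 9/8)
(Z(V(0)) + S(13))**2 = (9/8 + (-1 - 1*13))**2 = (9/8 + (-1 - 13))**2 = (9/8 - 14)**2 = (-103/8)**2 = 10609/64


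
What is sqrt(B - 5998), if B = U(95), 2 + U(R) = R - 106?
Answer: I*sqrt(6011) ≈ 77.531*I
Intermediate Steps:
U(R) = -108 + R (U(R) = -2 + (R - 106) = -2 + (-106 + R) = -108 + R)
B = -13 (B = -108 + 95 = -13)
sqrt(B - 5998) = sqrt(-13 - 5998) = sqrt(-6011) = I*sqrt(6011)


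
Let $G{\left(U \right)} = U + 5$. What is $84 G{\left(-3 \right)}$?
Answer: $168$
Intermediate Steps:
$G{\left(U \right)} = 5 + U$
$84 G{\left(-3 \right)} = 84 \left(5 - 3\right) = 84 \cdot 2 = 168$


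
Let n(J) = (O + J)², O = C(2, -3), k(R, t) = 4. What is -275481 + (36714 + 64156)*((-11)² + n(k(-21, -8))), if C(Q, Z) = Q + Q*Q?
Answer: 22016789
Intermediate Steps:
C(Q, Z) = Q + Q²
O = 6 (O = 2*(1 + 2) = 2*3 = 6)
n(J) = (6 + J)²
-275481 + (36714 + 64156)*((-11)² + n(k(-21, -8))) = -275481 + (36714 + 64156)*((-11)² + (6 + 4)²) = -275481 + 100870*(121 + 10²) = -275481 + 100870*(121 + 100) = -275481 + 100870*221 = -275481 + 22292270 = 22016789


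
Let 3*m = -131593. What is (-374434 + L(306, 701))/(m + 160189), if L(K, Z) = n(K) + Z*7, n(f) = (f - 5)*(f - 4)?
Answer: -835875/348974 ≈ -2.3952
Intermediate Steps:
m = -131593/3 (m = (⅓)*(-131593) = -131593/3 ≈ -43864.)
n(f) = (-5 + f)*(-4 + f)
L(K, Z) = 20 + K² - 9*K + 7*Z (L(K, Z) = (20 + K² - 9*K) + Z*7 = (20 + K² - 9*K) + 7*Z = 20 + K² - 9*K + 7*Z)
(-374434 + L(306, 701))/(m + 160189) = (-374434 + (20 + 306² - 9*306 + 7*701))/(-131593/3 + 160189) = (-374434 + (20 + 93636 - 2754 + 4907))/(348974/3) = (-374434 + 95809)*(3/348974) = -278625*3/348974 = -835875/348974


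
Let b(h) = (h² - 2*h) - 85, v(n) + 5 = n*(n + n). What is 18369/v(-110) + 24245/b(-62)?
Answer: 219311534/31316395 ≈ 7.0031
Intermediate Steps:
v(n) = -5 + 2*n² (v(n) = -5 + n*(n + n) = -5 + n*(2*n) = -5 + 2*n²)
b(h) = -85 + h² - 2*h
18369/v(-110) + 24245/b(-62) = 18369/(-5 + 2*(-110)²) + 24245/(-85 + (-62)² - 2*(-62)) = 18369/(-5 + 2*12100) + 24245/(-85 + 3844 + 124) = 18369/(-5 + 24200) + 24245/3883 = 18369/24195 + 24245*(1/3883) = 18369*(1/24195) + 24245/3883 = 6123/8065 + 24245/3883 = 219311534/31316395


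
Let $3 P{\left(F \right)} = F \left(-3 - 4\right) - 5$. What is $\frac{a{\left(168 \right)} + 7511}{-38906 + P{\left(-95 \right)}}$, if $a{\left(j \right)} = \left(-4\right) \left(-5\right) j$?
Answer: $- \frac{10871}{38686} \approx -0.28101$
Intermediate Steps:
$a{\left(j \right)} = 20 j$
$P{\left(F \right)} = - \frac{5}{3} - \frac{7 F}{3}$ ($P{\left(F \right)} = \frac{F \left(-3 - 4\right) - 5}{3} = \frac{F \left(-7\right) - 5}{3} = \frac{- 7 F - 5}{3} = \frac{-5 - 7 F}{3} = - \frac{5}{3} - \frac{7 F}{3}$)
$\frac{a{\left(168 \right)} + 7511}{-38906 + P{\left(-95 \right)}} = \frac{20 \cdot 168 + 7511}{-38906 - -220} = \frac{3360 + 7511}{-38906 + \left(- \frac{5}{3} + \frac{665}{3}\right)} = \frac{10871}{-38906 + 220} = \frac{10871}{-38686} = 10871 \left(- \frac{1}{38686}\right) = - \frac{10871}{38686}$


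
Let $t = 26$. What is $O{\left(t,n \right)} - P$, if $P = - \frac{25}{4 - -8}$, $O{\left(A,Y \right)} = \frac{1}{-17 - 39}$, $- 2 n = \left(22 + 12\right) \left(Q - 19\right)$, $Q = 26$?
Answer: $\frac{347}{168} \approx 2.0655$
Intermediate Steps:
$n = -119$ ($n = - \frac{\left(22 + 12\right) \left(26 - 19\right)}{2} = - \frac{34 \cdot 7}{2} = \left(- \frac{1}{2}\right) 238 = -119$)
$O{\left(A,Y \right)} = - \frac{1}{56}$ ($O{\left(A,Y \right)} = \frac{1}{-56} = - \frac{1}{56}$)
$P = - \frac{25}{12}$ ($P = - \frac{25}{4 + 8} = - \frac{25}{12} \approx -2.0833$)
$O{\left(t,n \right)} - P = - \frac{1}{56} - - \frac{25}{12} = - \frac{1}{56} + \frac{25}{12} = \frac{347}{168}$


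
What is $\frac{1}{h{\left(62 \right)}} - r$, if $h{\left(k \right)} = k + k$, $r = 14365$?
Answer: $- \frac{1781259}{124} \approx -14365.0$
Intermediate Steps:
$h{\left(k \right)} = 2 k$
$\frac{1}{h{\left(62 \right)}} - r = \frac{1}{2 \cdot 62} - 14365 = \frac{1}{124} - 14365 = - \frac{1781259}{124}$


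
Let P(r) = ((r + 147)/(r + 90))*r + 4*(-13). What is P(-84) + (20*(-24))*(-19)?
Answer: 8186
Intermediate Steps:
P(r) = -52 + r*(147 + r)/(90 + r) (P(r) = ((147 + r)/(90 + r))*r - 52 = r*(147 + r)/(90 + r) - 52 = -52 + r*(147 + r)/(90 + r))
P(-84) + (20*(-24))*(-19) = (-4680 + (-84)² + 95*(-84))/(90 - 84) + (20*(-24))*(-19) = (-4680 + 7056 - 7980)/6 - 480*(-19) = (⅙)*(-5604) + 9120 = -934 + 9120 = 8186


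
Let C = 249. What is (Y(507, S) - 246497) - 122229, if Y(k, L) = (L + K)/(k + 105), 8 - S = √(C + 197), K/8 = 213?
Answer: -56414650/153 - √446/612 ≈ -3.6872e+5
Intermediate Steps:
K = 1704 (K = 8*213 = 1704)
S = 8 - √446 (S = 8 - √(249 + 197) = 8 - √446 ≈ -13.119)
Y(k, L) = (1704 + L)/(105 + k) (Y(k, L) = (L + 1704)/(k + 105) = (1704 + L)/(105 + k))
(Y(507, S) - 246497) - 122229 = ((1704 + (8 - √446))/(105 + 507) - 246497) - 122229 = ((1712 - √446)/612 - 246497) - 122229 = ((428/153 - √446/612) - 246497) - 122229 = (-37713613/153 - √446/612) - 122229 = -56414650/153 - √446/612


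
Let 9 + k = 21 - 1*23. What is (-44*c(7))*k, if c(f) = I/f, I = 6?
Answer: 2904/7 ≈ 414.86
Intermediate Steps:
k = -11 (k = -9 + (21 - 1*23) = -9 + (21 - 23) = -9 - 2 = -11)
c(f) = 6/f
(-44*c(7))*k = -264/7*(-11) = 2904/7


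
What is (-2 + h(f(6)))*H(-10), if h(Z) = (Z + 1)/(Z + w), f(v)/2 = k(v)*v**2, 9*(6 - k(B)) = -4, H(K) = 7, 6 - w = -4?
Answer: -1127/158 ≈ -7.1329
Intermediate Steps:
w = 10 (w = 6 - 1*(-4) = 6 + 4 = 10)
k(B) = 58/9 (k(B) = 6 - 1/9*(-4) = 6 + 4/9 = 58/9)
f(v) = 116*v**2/9 (f(v) = 2*(58*v**2/9) = 116*v**2/9)
h(Z) = (1 + Z)/(10 + Z) (h(Z) = (Z + 1)/(Z + 10) = (1 + Z)/(10 + Z))
(-2 + h(f(6)))*H(-10) = (-2 + (1 + (116/9)*6**2)/(10 + (116/9)*6**2))*7 = (-2 + (1 + (116/9)*36)/(10 + (116/9)*36))*7 = (-2 + (1 + 464)/(10 + 464))*7 = (-2 + 465/474)*7 = (-2 + (1/474)*465)*7 = (-2 + 155/158)*7 = -161/158*7 = -1127/158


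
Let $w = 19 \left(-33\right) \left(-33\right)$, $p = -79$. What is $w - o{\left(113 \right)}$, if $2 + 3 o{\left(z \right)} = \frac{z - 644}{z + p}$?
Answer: $\frac{2111081}{102} \approx 20697.0$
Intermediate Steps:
$w = 20691$ ($w = \left(-627\right) \left(-33\right) = 20691$)
$o{\left(z \right)} = - \frac{2}{3} + \frac{-644 + z}{3 \left(-79 + z\right)}$ ($o{\left(z \right)} = - \frac{2}{3} + \frac{\left(z - 644\right) \frac{1}{z - 79}}{3} = - \frac{2}{3} + \frac{\left(-644 + z\right) \frac{1}{-79 + z}}{3} = - \frac{2}{3} + \frac{\frac{1}{-79 + z} \left(-644 + z\right)}{3} = - \frac{2}{3} + \frac{-644 + z}{3 \left(-79 + z\right)}$)
$w - o{\left(113 \right)} = 20691 - \frac{-486 - 113}{3 \left(-79 + 113\right)} = 20691 - \frac{-486 - 113}{3 \cdot 34} = 20691 - \frac{1}{3} \cdot \frac{1}{34} \left(-599\right) = 20691 - - \frac{599}{102} = 20691 + \frac{599}{102} = \frac{2111081}{102}$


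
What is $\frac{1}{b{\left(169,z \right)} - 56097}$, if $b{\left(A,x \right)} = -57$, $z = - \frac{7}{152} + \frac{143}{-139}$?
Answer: $- \frac{1}{56154} \approx -1.7808 \cdot 10^{-5}$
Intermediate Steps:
$z = - \frac{22709}{21128}$ ($z = \left(-7\right) \frac{1}{152} + 143 \left(- \frac{1}{139}\right) = - \frac{7}{152} - \frac{143}{139} = - \frac{22709}{21128} \approx -1.0748$)
$\frac{1}{b{\left(169,z \right)} - 56097} = \frac{1}{-57 - 56097} = \frac{1}{-56154} = - \frac{1}{56154}$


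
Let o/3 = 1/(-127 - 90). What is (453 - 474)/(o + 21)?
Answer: -1519/1518 ≈ -1.0007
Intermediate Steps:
o = -3/217 (o = 3/(-127 - 90) = 3/(-217) = 3*(-1/217) = -3/217 ≈ -0.013825)
(453 - 474)/(o + 21) = (453 - 474)/(-3/217 + 21) = -21/4554/217 = -21*217/4554 = -1519/1518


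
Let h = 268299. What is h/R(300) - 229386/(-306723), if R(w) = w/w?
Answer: 27431234521/102241 ≈ 2.6830e+5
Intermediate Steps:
R(w) = 1
h/R(300) - 229386/(-306723) = 268299/1 - 229386/(-306723) = 268299*1 - 229386*(-1/306723) = 268299 + 76462/102241 = 27431234521/102241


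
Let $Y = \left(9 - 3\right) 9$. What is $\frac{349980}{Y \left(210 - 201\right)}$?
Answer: $\frac{58330}{81} \approx 720.12$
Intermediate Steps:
$Y = 54$ ($Y = 6 \cdot 9 = 54$)
$\frac{349980}{Y \left(210 - 201\right)} = \frac{349980}{54 \left(210 - 201\right)} = \frac{349980}{54 \cdot 9} = \frac{349980}{486} = 349980 \cdot \frac{1}{486} = \frac{58330}{81}$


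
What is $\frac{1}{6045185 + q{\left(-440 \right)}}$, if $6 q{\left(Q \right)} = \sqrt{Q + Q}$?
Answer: $\frac{10881333}{65779671031649} - \frac{6 i \sqrt{55}}{328898355158245} \approx 1.6542 \cdot 10^{-7} - 1.3529 \cdot 10^{-13} i$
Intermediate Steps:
$q{\left(Q \right)} = \frac{\sqrt{2} \sqrt{Q}}{6}$ ($q{\left(Q \right)} = \frac{\sqrt{Q + Q}}{6} = \frac{\sqrt{2 Q}}{6} = \frac{\sqrt{2} \sqrt{Q}}{6}$)
$\frac{1}{6045185 + q{\left(-440 \right)}} = \frac{1}{6045185 + \frac{\sqrt{2} \sqrt{-440}}{6}} = \frac{1}{6045185 + \frac{\sqrt{2} \cdot 2 i \sqrt{110}}{6}} = \frac{1}{6045185 + \frac{2 i \sqrt{55}}{3}}$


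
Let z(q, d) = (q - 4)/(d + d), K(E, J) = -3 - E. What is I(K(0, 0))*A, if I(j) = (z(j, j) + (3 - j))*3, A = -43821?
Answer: -1884303/2 ≈ -9.4215e+5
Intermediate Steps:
z(q, d) = (-4 + q)/(2*d) (z(q, d) = (-4 + q)/((2*d)) = (-4 + q)*(1/(2*d)) = (-4 + q)/(2*d))
I(j) = 9 - 3*j + 3*(-4 + j)/(2*j) (I(j) = ((-4 + j)/(2*j) + (3 - j))*3 = (3 - j + (-4 + j)/(2*j))*3 = 9 - 3*j + 3*(-4 + j)/(2*j))
I(K(0, 0))*A = (21/2 - 6/(-3 - 1*0) - 3*(-3 - 1*0))*(-43821) = (21/2 - 6/(-3 + 0) - 3*(-3 + 0))*(-43821) = (21/2 - 6/(-3) - 3*(-3))*(-43821) = (21/2 - 6*(-1/3) + 9)*(-43821) = (21/2 + 2 + 9)*(-43821) = (43/2)*(-43821) = -1884303/2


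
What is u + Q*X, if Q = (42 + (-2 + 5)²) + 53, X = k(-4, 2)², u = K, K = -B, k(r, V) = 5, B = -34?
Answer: 2634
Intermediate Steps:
K = 34 (K = -1*(-34) = 34)
u = 34
X = 25 (X = 5² = 25)
Q = 104 (Q = (42 + 3²) + 53 = (42 + 9) + 53 = 51 + 53 = 104)
u + Q*X = 34 + 104*25 = 34 + 2600 = 2634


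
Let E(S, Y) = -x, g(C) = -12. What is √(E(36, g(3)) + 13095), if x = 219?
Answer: 2*√3219 ≈ 113.47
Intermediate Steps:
E(S, Y) = -219 (E(S, Y) = -1*219 = -219)
√(E(36, g(3)) + 13095) = √(-219 + 13095) = √12876 = 2*√3219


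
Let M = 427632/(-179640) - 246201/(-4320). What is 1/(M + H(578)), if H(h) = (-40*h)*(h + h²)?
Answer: -143712/1111955128505099 ≈ -1.2924e-10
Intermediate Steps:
M = 7848181/143712 (M = 427632*(-1/179640) - 246201*(-1/4320) = -17818/7485 + 82067/1440 = 7848181/143712 ≈ 54.610)
H(h) = -40*h*(h + h²)
1/(M + H(578)) = 1/(7848181/143712 + 40*578²*(-1 - 1*578)) = 1/(7848181/143712 + 40*334084*(-1 - 578)) = 1/(7848181/143712 + 40*334084*(-579)) = 1/(7848181/143712 - 7737385440) = 1/(-1111955128505099/143712) = -143712/1111955128505099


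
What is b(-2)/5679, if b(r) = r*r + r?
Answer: 2/5679 ≈ 0.00035217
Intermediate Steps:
b(r) = r + r² (b(r) = r² + r = r + r²)
b(-2)/5679 = -2*(1 - 2)/5679 = -2*(-1)*(1/5679) = 2*(1/5679) = 2/5679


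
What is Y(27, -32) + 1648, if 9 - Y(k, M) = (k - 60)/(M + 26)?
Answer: 3303/2 ≈ 1651.5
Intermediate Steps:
Y(k, M) = 9 - (-60 + k)/(26 + M) (Y(k, M) = 9 - (k - 60)/(M + 26) = 9 - (-60 + k)/(26 + M))
Y(27, -32) + 1648 = (294 - 1*27 + 9*(-32))/(26 - 32) + 1648 = (294 - 27 - 288)/(-6) + 1648 = -⅙*(-21) + 1648 = 7/2 + 1648 = 3303/2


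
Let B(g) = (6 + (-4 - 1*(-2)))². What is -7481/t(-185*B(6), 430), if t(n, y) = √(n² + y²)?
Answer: -7481*√89465/894650 ≈ -2.5011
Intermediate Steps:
B(g) = 16 (B(g) = (6 + (-4 + 2))² = (6 - 2)² = 4² = 16)
-7481/t(-185*B(6), 430) = -7481/√((-185*16)² + 430²) = -7481/√((-2960)² + 184900) = -7481/√(8761600 + 184900) = -7481*√89465/894650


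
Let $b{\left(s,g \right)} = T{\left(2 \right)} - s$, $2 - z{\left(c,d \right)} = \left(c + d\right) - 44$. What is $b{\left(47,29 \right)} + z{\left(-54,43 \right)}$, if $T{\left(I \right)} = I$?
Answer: $12$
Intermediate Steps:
$z{\left(c,d \right)} = 46 - c - d$ ($z{\left(c,d \right)} = 2 - \left(\left(c + d\right) - 44\right) = 2 - \left(-44 + c + d\right) = 46 - c - d$)
$b{\left(s,g \right)} = 2 - s$
$b{\left(47,29 \right)} + z{\left(-54,43 \right)} = \left(2 - 47\right) - -57 = \left(2 - 47\right) + \left(46 + 54 - 43\right) = -45 + 57 = 12$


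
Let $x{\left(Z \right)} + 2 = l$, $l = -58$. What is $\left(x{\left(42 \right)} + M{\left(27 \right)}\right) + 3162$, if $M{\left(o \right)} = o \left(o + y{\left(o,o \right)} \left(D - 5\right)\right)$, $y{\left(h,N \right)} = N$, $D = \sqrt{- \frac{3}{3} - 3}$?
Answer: $186 + 1458 i \approx 186.0 + 1458.0 i$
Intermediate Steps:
$x{\left(Z \right)} = -60$ ($x{\left(Z \right)} = -2 - 58 = -60$)
$D = 2 i$ ($D = \sqrt{\left(-3\right) \frac{1}{3} - 3} = \sqrt{-1 - 3} = \sqrt{-4} = 2 i \approx 2.0 i$)
$M{\left(o \right)} = o \left(o + o \left(-5 + 2 i\right)\right)$ ($M{\left(o \right)} = o \left(o + o \left(2 i - 5\right)\right) = o \left(o + o \left(-5 + 2 i\right)\right)$)
$\left(x{\left(42 \right)} + M{\left(27 \right)}\right) + 3162 = \left(-60 + 2 \cdot 27^{2} \left(-2 + i\right)\right) + 3162 = \left(-60 + 2 \cdot 729 \left(-2 + i\right)\right) + 3162 = \left(-60 - \left(2916 - 1458 i\right)\right) + 3162 = \left(-2976 + 1458 i\right) + 3162 = 186 + 1458 i$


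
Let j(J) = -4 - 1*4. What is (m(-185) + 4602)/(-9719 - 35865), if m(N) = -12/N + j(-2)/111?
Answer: -1277053/12649560 ≈ -0.10096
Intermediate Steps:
j(J) = -8 (j(J) = -4 - 4 = -8)
m(N) = -8/111 - 12/N (m(N) = -12/N - 8/111 = -8/111 - 12/N)
(m(-185) + 4602)/(-9719 - 35865) = ((-8/111 - 12/(-185)) + 4602)/(-9719 - 35865) = ((-8/111 - 12*(-1/185)) + 4602)/(-45584) = ((-8/111 + 12/185) + 4602)*(-1/45584) = (-4/555 + 4602)*(-1/45584) = (2554106/555)*(-1/45584) = -1277053/12649560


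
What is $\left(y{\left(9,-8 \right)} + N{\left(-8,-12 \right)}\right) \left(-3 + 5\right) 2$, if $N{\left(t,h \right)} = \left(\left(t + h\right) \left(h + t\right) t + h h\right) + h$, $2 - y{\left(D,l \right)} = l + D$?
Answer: $-12268$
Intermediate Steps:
$y{\left(D,l \right)} = 2 - D - l$ ($y{\left(D,l \right)} = 2 - \left(l + D\right) = 2 - \left(D + l\right) = 2 - D - l$)
$N{\left(t,h \right)} = h + h^{2} + t \left(h + t\right)^{2}$ ($N{\left(t,h \right)} = \left(\left(h + t\right) \left(h + t\right) t + h^{2}\right) + h = \left(\left(h + t\right)^{2} t + h^{2}\right) + h = \left(t \left(h + t\right)^{2} + h^{2}\right) + h = \left(h^{2} + t \left(h + t\right)^{2}\right) + h = h + h^{2} + t \left(h + t\right)^{2}$)
$\left(y{\left(9,-8 \right)} + N{\left(-8,-12 \right)}\right) \left(-3 + 5\right) 2 = \left(\left(2 - 9 - -8\right) - \left(12 - 144 + 8 \left(-12 - 8\right)^{2}\right)\right) \left(-3 + 5\right) 2 = \left(\left(2 - 9 + 8\right) - \left(-132 + 3200\right)\right) 2 \cdot 2 = \left(1 - 3068\right) 4 = \left(-3067\right) 4 = -12268$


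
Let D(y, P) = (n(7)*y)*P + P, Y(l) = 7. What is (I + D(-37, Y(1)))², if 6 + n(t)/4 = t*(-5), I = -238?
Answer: 1784640025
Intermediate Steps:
n(t) = -24 - 20*t (n(t) = -24 + 4*(t*(-5)) = -24 + 4*(-5*t) = -24 - 20*t)
D(y, P) = P - 164*P*y (D(y, P) = ((-24 - 20*7)*y)*P + P = ((-24 - 140)*y)*P + P = (-164*y)*P + P = -164*P*y + P = P - 164*P*y)
(I + D(-37, Y(1)))² = (-238 + 7*(1 - 164*(-37)))² = (-238 + 7*(1 + 6068))² = (-238 + 7*6069)² = (-238 + 42483)² = 42245² = 1784640025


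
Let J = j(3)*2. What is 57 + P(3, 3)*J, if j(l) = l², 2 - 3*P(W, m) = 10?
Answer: 9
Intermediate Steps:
P(W, m) = -8/3 (P(W, m) = ⅔ - ⅓*10 = ⅔ - 10/3 = -8/3)
J = 18 (J = 3²*2 = 9*2 = 18)
57 + P(3, 3)*J = 57 - 8/3*18 = 57 - 48 = 9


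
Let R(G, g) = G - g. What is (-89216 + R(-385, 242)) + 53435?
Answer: -36408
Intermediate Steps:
(-89216 + R(-385, 242)) + 53435 = (-89216 + (-385 - 1*242)) + 53435 = (-89216 + (-385 - 242)) + 53435 = (-89216 - 627) + 53435 = -89843 + 53435 = -36408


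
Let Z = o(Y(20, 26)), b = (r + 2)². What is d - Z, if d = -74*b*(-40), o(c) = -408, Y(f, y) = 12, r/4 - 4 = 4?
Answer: 3422168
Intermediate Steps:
r = 32 (r = 16 + 4*4 = 16 + 16 = 32)
b = 1156 (b = (32 + 2)² = 34² = 1156)
Z = -408
d = 3421760 (d = -74*1156*(-40) = -85544*(-40) = 3421760)
d - Z = 3421760 - 1*(-408) = 3421760 + 408 = 3422168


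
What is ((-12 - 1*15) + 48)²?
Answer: 441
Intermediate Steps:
((-12 - 1*15) + 48)² = ((-12 - 15) + 48)² = (-27 + 48)² = 21² = 441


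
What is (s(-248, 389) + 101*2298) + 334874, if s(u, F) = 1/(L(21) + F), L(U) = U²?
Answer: 470586761/830 ≈ 5.6697e+5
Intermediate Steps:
s(u, F) = 1/(441 + F) (s(u, F) = 1/(21² + F) = 1/(441 + F))
(s(-248, 389) + 101*2298) + 334874 = (1/(441 + 389) + 101*2298) + 334874 = (1/830 + 232098) + 334874 = 192641341/830 + 334874 = 470586761/830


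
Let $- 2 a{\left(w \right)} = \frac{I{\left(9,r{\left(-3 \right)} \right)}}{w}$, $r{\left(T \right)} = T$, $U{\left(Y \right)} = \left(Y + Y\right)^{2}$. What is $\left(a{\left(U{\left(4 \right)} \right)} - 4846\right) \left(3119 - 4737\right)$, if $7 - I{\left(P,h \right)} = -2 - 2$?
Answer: $\frac{501821891}{64} \approx 7.841 \cdot 10^{6}$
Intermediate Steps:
$U{\left(Y \right)} = 4 Y^{2}$ ($U{\left(Y \right)} = \left(2 Y\right)^{2} = 4 Y^{2}$)
$I{\left(P,h \right)} = 11$ ($I{\left(P,h \right)} = 7 - \left(-2 - 2\right) = 7 - -4 = 7 + 4 = 11$)
$a{\left(w \right)} = - \frac{11}{2 w}$ ($a{\left(w \right)} = - \frac{11 \frac{1}{w}}{2} = - \frac{11}{2 w}$)
$\left(a{\left(U{\left(4 \right)} \right)} - 4846\right) \left(3119 - 4737\right) = \left(- \frac{11}{2 \cdot 4 \cdot 4^{2}} - 4846\right) \left(3119 - 4737\right) = \left(- \frac{11}{2 \cdot 4 \cdot 16} - 4846\right) \left(-1618\right) = \left(- \frac{11}{2 \cdot 64} - 4846\right) \left(-1618\right) = \left(\left(- \frac{11}{2}\right) \frac{1}{64} - 4846\right) \left(-1618\right) = \left(- \frac{11}{128} - 4846\right) \left(-1618\right) = \left(- \frac{620299}{128}\right) \left(-1618\right) = \frac{501821891}{64}$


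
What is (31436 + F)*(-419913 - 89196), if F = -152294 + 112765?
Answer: 4120219137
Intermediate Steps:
F = -39529
(31436 + F)*(-419913 - 89196) = (31436 - 39529)*(-419913 - 89196) = -8093*(-509109) = 4120219137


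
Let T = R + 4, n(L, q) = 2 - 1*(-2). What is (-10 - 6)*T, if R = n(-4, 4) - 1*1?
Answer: -112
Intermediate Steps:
n(L, q) = 4 (n(L, q) = 2 + 2 = 4)
R = 3 (R = 4 - 1*1 = 4 - 1 = 3)
T = 7 (T = 3 + 4 = 7)
(-10 - 6)*T = (-10 - 6)*7 = -16*7 = -112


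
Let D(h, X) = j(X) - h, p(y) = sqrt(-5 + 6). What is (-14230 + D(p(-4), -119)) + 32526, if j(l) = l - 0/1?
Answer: 18176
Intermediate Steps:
p(y) = 1 (p(y) = sqrt(1) = 1)
j(l) = l (j(l) = l - 0 = l - 1*0 = l + 0 = l)
D(h, X) = X - h
(-14230 + D(p(-4), -119)) + 32526 = (-14230 + (-119 - 1*1)) + 32526 = (-14230 + (-119 - 1)) + 32526 = (-14230 - 120) + 32526 = -14350 + 32526 = 18176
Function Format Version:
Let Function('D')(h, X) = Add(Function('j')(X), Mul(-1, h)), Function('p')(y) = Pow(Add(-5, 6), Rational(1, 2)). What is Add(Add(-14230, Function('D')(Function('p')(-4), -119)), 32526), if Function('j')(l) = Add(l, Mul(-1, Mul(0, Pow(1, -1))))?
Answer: 18176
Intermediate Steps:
Function('p')(y) = 1 (Function('p')(y) = Pow(1, Rational(1, 2)) = 1)
Function('j')(l) = l (Function('j')(l) = Add(l, Mul(-1, Mul(0, 1))) = Add(l, Mul(-1, 0)) = Add(l, 0) = l)
Function('D')(h, X) = Add(X, Mul(-1, h))
Add(Add(-14230, Function('D')(Function('p')(-4), -119)), 32526) = Add(Add(-14230, Add(-119, Mul(-1, 1))), 32526) = Add(Add(-14230, Add(-119, -1)), 32526) = Add(Add(-14230, -120), 32526) = Add(-14350, 32526) = 18176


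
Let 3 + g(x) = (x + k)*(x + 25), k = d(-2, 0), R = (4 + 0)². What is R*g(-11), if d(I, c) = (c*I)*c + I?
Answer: -2960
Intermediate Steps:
R = 16 (R = 4² = 16)
d(I, c) = I + I*c² (d(I, c) = (I*c)*c + I = I*c² + I = I + I*c²)
k = -2 (k = -2*(1 + 0²) = -2*(1 + 0) = -2*1 = -2)
g(x) = -3 + (-2 + x)*(25 + x) (g(x) = -3 + (x - 2)*(x + 25) = -3 + (-2 + x)*(25 + x))
R*g(-11) = 16*(-53 + (-11)² + 23*(-11)) = 16*(-53 + 121 - 253) = 16*(-185) = -2960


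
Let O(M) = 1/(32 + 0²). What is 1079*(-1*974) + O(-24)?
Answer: -33630271/32 ≈ -1.0509e+6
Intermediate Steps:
O(M) = 1/32 (O(M) = 1/(32 + 0) = 1/32)
1079*(-1*974) + O(-24) = 1079*(-1*974) + 1/32 = 1079*(-974) + 1/32 = -1050946 + 1/32 = -33630271/32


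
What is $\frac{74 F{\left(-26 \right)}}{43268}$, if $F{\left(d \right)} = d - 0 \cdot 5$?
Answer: $- \frac{481}{10817} \approx -0.044467$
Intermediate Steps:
$F{\left(d \right)} = d$ ($F{\left(d \right)} = d - 0 = d + 0 = d$)
$\frac{74 F{\left(-26 \right)}}{43268} = \frac{74 \left(-26\right)}{43268} = \left(-1924\right) \frac{1}{43268} = - \frac{481}{10817}$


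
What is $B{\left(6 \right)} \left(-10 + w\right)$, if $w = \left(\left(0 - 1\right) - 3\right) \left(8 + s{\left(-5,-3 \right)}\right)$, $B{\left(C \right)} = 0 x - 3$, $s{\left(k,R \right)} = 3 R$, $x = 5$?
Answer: $18$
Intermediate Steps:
$B{\left(C \right)} = -3$ ($B{\left(C \right)} = 0 \cdot 5 - 3 = 0 - 3 = -3$)
$w = 4$ ($w = \left(\left(0 - 1\right) - 3\right) \left(8 + 3 \left(-3\right)\right) = \left(\left(0 - 1\right) - 3\right) \left(8 - 9\right) = \left(-1 - 3\right) \left(-1\right) = \left(-4\right) \left(-1\right) = 4$)
$B{\left(6 \right)} \left(-10 + w\right) = - 3 \left(-10 + 4\right) = \left(-3\right) \left(-6\right) = 18$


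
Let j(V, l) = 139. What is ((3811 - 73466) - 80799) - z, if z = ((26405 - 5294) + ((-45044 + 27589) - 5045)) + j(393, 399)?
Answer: -149204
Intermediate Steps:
z = -1250 (z = ((26405 - 5294) + ((-45044 + 27589) - 5045)) + 139 = (21111 + (-17455 - 5045)) + 139 = (21111 - 22500) + 139 = -1389 + 139 = -1250)
((3811 - 73466) - 80799) - z = ((3811 - 73466) - 80799) - 1*(-1250) = (-69655 - 80799) + 1250 = -150454 + 1250 = -149204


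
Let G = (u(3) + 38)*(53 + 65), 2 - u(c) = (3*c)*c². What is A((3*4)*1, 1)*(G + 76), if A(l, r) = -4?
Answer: 19048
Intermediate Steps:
u(c) = 2 - 3*c³ (u(c) = 2 - 3*c*c² = 2 - 3*c³)
G = -4838 (G = ((2 - 3*3³) + 38)*(53 + 65) = ((2 - 3*27) + 38)*118 = ((2 - 81) + 38)*118 = (-79 + 38)*118 = -41*118 = -4838)
A((3*4)*1, 1)*(G + 76) = -4*(-4838 + 76) = -4*(-4762) = 19048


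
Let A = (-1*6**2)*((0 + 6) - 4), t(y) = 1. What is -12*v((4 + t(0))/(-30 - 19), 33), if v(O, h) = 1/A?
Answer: 1/6 ≈ 0.16667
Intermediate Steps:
A = -72 (A = (-1*36)*(6 - 4) = -36*2 = -72)
v(O, h) = -1/72 (v(O, h) = 1/(-72) = -1/72)
-12*v((4 + t(0))/(-30 - 19), 33) = -12*(-1/72) = 1/6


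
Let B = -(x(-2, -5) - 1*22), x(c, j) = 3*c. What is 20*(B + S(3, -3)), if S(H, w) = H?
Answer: 620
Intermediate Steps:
B = 28 (B = -(3*(-2) - 1*22) = -(-6 - 22) = -1*(-28) = 28)
20*(B + S(3, -3)) = 20*(28 + 3) = 20*31 = 620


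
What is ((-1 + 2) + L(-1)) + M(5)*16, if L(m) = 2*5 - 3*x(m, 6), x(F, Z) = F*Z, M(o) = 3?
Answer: 77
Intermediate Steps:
L(m) = 10 - 18*m (L(m) = 2*5 - 3*m*6 = 10 - 18*m)
((-1 + 2) + L(-1)) + M(5)*16 = ((-1 + 2) + (10 - 18*(-1))) + 3*16 = (1 + (10 + 18)) + 48 = (1 + 28) + 48 = 29 + 48 = 77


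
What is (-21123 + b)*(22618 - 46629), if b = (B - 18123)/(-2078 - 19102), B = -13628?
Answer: 10741402223279/21180 ≈ 5.0715e+8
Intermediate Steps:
b = 31751/21180 (b = (-13628 - 18123)/(-2078 - 19102) = -31751/(-21180) = -31751*(-1/21180) = 31751/21180 ≈ 1.4991)
(-21123 + b)*(22618 - 46629) = (-21123 + 31751/21180)*(22618 - 46629) = -447353389/21180*(-24011) = 10741402223279/21180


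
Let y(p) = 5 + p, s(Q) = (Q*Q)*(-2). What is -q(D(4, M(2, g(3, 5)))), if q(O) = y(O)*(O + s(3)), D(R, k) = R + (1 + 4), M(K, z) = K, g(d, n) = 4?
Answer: 126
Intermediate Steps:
s(Q) = -2*Q² (s(Q) = Q²*(-2) = -2*Q²)
D(R, k) = 5 + R (D(R, k) = R + 5 = 5 + R)
q(O) = (-18 + O)*(5 + O) (q(O) = (5 + O)*(O - 2*3²) = (5 + O)*(O - 2*9) = (5 + O)*(O - 18) = (5 + O)*(-18 + O) = (-18 + O)*(5 + O))
-q(D(4, M(2, g(3, 5)))) = -(-18 + (5 + 4))*(5 + (5 + 4)) = -(-18 + 9)*(5 + 9) = -(-9)*14 = -1*(-126) = 126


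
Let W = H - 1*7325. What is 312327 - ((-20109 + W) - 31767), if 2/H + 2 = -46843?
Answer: 17404229162/46845 ≈ 3.7153e+5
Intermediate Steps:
H = -2/46845 (H = 2/(-2 - 46843) = 2/(-46845) = 2*(-1/46845) = -2/46845 ≈ -4.2694e-5)
W = -343139627/46845 (W = -2/46845 - 1*7325 = -2/46845 - 7325 = -343139627/46845 ≈ -7325.0)
312327 - ((-20109 + W) - 31767) = 312327 - ((-20109 - 343139627/46845) - 31767) = 312327 - (-1285145732/46845 - 31767) = 312327 - 1*(-2773270847/46845) = 312327 + 2773270847/46845 = 17404229162/46845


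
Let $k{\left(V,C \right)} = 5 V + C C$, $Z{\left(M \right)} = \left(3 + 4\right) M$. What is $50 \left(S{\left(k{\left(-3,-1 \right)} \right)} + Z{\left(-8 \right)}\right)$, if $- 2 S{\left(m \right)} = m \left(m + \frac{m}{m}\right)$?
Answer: $-7350$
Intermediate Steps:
$Z{\left(M \right)} = 7 M$
$k{\left(V,C \right)} = C^{2} + 5 V$ ($k{\left(V,C \right)} = 5 V + C^{2} = C^{2} + 5 V$)
$S{\left(m \right)} = - \frac{m \left(1 + m\right)}{2}$ ($S{\left(m \right)} = - \frac{m \left(m + \frac{m}{m}\right)}{2} = - \frac{m \left(m + 1\right)}{2} = - \frac{m \left(1 + m\right)}{2}$)
$50 \left(S{\left(k{\left(-3,-1 \right)} \right)} + Z{\left(-8 \right)}\right) = 50 \left(- \frac{\left(\left(-1\right)^{2} + 5 \left(-3\right)\right) \left(1 + \left(\left(-1\right)^{2} + 5 \left(-3\right)\right)\right)}{2} + 7 \left(-8\right)\right) = 50 \left(- \frac{\left(1 - 15\right) \left(1 + \left(1 - 15\right)\right)}{2} - 56\right) = 50 \left(\left(- \frac{1}{2}\right) \left(-14\right) \left(1 - 14\right) - 56\right) = 50 \left(\left(- \frac{1}{2}\right) \left(-14\right) \left(-13\right) - 56\right) = 50 \left(-91 - 56\right) = 50 \left(-147\right) = -7350$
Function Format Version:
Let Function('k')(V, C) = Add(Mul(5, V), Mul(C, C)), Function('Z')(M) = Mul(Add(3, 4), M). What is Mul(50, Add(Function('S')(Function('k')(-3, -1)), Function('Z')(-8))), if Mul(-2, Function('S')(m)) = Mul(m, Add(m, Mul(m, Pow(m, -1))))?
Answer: -7350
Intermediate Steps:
Function('Z')(M) = Mul(7, M)
Function('k')(V, C) = Add(Pow(C, 2), Mul(5, V)) (Function('k')(V, C) = Add(Mul(5, V), Pow(C, 2)) = Add(Pow(C, 2), Mul(5, V)))
Function('S')(m) = Mul(Rational(-1, 2), m, Add(1, m)) (Function('S')(m) = Mul(Rational(-1, 2), Mul(m, Add(m, Mul(m, Pow(m, -1))))) = Mul(Rational(-1, 2), Mul(m, Add(m, 1))) = Mul(Rational(-1, 2), Mul(m, Add(1, m))) = Mul(Rational(-1, 2), m, Add(1, m)))
Mul(50, Add(Function('S')(Function('k')(-3, -1)), Function('Z')(-8))) = Mul(50, Add(Mul(Rational(-1, 2), Add(Pow(-1, 2), Mul(5, -3)), Add(1, Add(Pow(-1, 2), Mul(5, -3)))), Mul(7, -8))) = Mul(50, Add(Mul(Rational(-1, 2), Add(1, -15), Add(1, Add(1, -15))), -56)) = Mul(50, Add(Mul(Rational(-1, 2), -14, Add(1, -14)), -56)) = Mul(50, Add(Mul(Rational(-1, 2), -14, -13), -56)) = Mul(50, Add(-91, -56)) = Mul(50, -147) = -7350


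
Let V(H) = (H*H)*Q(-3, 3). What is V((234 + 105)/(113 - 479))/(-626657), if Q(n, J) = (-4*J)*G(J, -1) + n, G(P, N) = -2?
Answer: -268149/9327162788 ≈ -2.8749e-5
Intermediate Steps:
Q(n, J) = n + 8*J (Q(n, J) = -4*J*(-2) + n = 8*J + n = n + 8*J)
V(H) = 21*H**2 (V(H) = (H*H)*(-3 + 8*3) = H**2*(-3 + 24) = H**2*21 = 21*H**2)
V((234 + 105)/(113 - 479))/(-626657) = (21*((234 + 105)/(113 - 479))**2)/(-626657) = (21*(339/(-366))**2)*(-1/626657) = (21*(339*(-1/366))**2)*(-1/626657) = (21*(-113/122)**2)*(-1/626657) = (21*(12769/14884))*(-1/626657) = (268149/14884)*(-1/626657) = -268149/9327162788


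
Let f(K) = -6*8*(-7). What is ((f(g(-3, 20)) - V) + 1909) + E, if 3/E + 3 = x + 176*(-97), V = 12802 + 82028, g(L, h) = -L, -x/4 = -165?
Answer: -1519782778/16415 ≈ -92585.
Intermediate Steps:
x = 660 (x = -4*(-165) = 660)
f(K) = 336 (f(K) = -48*(-7) = 336)
V = 94830
E = -3/16415 (E = 3/(-3 + (660 + 176*(-97))) = 3/(-3 + (660 - 17072)) = 3/(-3 - 16412) = 3/(-16415) = 3*(-1/16415) = -3/16415 ≈ -0.00018276)
((f(g(-3, 20)) - V) + 1909) + E = ((336 - 1*94830) + 1909) - 3/16415 = ((336 - 94830) + 1909) - 3/16415 = (-94494 + 1909) - 3/16415 = -92585 - 3/16415 = -1519782778/16415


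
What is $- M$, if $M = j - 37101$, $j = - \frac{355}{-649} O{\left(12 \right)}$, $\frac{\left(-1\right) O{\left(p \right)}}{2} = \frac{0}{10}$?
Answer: $37101$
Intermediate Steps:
$O{\left(p \right)} = 0$ ($O{\left(p \right)} = - 2 \cdot \frac{0}{10} = - 2 \cdot 0 \cdot \frac{1}{10} = \left(-2\right) 0 = 0$)
$j = 0$ ($j = - \frac{355}{-649} \cdot 0 = \left(-355\right) \left(- \frac{1}{649}\right) 0 = \frac{355}{649} \cdot 0 = 0$)
$M = -37101$ ($M = 0 - 37101 = -37101$)
$- M = \left(-1\right) \left(-37101\right) = 37101$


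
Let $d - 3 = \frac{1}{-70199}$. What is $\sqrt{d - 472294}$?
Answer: $\frac{i \sqrt{2327402630526090}}{70199} \approx 687.23 i$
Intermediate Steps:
$d = \frac{210596}{70199}$ ($d = 3 + \frac{1}{-70199} = 3 - \frac{1}{70199} = \frac{210596}{70199} \approx 3.0$)
$\sqrt{d - 472294} = \sqrt{\frac{210596}{70199} - 472294} = \sqrt{- \frac{33154355910}{70199}} = \frac{i \sqrt{2327402630526090}}{70199}$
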